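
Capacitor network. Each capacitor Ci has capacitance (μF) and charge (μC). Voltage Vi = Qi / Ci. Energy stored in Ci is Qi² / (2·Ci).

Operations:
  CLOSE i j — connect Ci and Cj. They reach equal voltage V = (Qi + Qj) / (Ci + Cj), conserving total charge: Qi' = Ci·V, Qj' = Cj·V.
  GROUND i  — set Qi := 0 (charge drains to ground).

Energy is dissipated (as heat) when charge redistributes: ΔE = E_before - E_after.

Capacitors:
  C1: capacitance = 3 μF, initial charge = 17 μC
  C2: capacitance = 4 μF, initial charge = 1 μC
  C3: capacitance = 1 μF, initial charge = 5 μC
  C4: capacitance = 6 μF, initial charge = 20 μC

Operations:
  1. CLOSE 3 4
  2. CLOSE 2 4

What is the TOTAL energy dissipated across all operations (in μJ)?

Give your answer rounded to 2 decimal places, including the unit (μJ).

Answer: 14.43 μJ

Derivation:
Initial: C1(3μF, Q=17μC, V=5.67V), C2(4μF, Q=1μC, V=0.25V), C3(1μF, Q=5μC, V=5.00V), C4(6μF, Q=20μC, V=3.33V)
Op 1: CLOSE 3-4: Q_total=25.00, C_total=7.00, V=3.57; Q3=3.57, Q4=21.43; dissipated=1.190
Op 2: CLOSE 2-4: Q_total=22.43, C_total=10.00, V=2.24; Q2=8.97, Q4=13.46; dissipated=13.238
Total dissipated: 14.429 μJ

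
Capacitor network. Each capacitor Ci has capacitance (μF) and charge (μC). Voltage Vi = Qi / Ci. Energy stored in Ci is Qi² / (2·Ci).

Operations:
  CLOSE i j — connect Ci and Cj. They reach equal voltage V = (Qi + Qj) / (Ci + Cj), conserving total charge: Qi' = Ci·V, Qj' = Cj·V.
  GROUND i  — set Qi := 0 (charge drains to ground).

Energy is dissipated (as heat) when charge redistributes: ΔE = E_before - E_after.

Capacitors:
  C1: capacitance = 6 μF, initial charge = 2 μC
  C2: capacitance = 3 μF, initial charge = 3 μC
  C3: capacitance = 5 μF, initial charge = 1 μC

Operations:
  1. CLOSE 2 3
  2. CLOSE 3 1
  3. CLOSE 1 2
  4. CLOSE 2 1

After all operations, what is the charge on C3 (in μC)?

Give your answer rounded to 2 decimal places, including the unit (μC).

Initial: C1(6μF, Q=2μC, V=0.33V), C2(3μF, Q=3μC, V=1.00V), C3(5μF, Q=1μC, V=0.20V)
Op 1: CLOSE 2-3: Q_total=4.00, C_total=8.00, V=0.50; Q2=1.50, Q3=2.50; dissipated=0.600
Op 2: CLOSE 3-1: Q_total=4.50, C_total=11.00, V=0.41; Q3=2.05, Q1=2.45; dissipated=0.038
Op 3: CLOSE 1-2: Q_total=3.95, C_total=9.00, V=0.44; Q1=2.64, Q2=1.32; dissipated=0.008
Op 4: CLOSE 2-1: Q_total=3.95, C_total=9.00, V=0.44; Q2=1.32, Q1=2.64; dissipated=0.000
Final charges: Q1=2.64, Q2=1.32, Q3=2.05

Answer: 2.05 μC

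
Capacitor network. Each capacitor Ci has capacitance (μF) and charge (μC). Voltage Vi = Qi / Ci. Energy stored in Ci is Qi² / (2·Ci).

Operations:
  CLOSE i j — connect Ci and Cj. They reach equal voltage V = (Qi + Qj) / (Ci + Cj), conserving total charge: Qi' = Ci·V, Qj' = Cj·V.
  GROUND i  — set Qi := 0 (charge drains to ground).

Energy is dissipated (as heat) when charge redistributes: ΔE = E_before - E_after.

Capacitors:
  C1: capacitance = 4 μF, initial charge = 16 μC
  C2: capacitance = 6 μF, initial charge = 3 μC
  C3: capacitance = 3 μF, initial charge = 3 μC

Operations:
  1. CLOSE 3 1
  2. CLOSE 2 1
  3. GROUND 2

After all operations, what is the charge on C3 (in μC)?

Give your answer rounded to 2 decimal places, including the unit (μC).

Initial: C1(4μF, Q=16μC, V=4.00V), C2(6μF, Q=3μC, V=0.50V), C3(3μF, Q=3μC, V=1.00V)
Op 1: CLOSE 3-1: Q_total=19.00, C_total=7.00, V=2.71; Q3=8.14, Q1=10.86; dissipated=7.714
Op 2: CLOSE 2-1: Q_total=13.86, C_total=10.00, V=1.39; Q2=8.31, Q1=5.54; dissipated=5.884
Op 3: GROUND 2: Q2=0; energy lost=5.761
Final charges: Q1=5.54, Q2=0.00, Q3=8.14

Answer: 8.14 μC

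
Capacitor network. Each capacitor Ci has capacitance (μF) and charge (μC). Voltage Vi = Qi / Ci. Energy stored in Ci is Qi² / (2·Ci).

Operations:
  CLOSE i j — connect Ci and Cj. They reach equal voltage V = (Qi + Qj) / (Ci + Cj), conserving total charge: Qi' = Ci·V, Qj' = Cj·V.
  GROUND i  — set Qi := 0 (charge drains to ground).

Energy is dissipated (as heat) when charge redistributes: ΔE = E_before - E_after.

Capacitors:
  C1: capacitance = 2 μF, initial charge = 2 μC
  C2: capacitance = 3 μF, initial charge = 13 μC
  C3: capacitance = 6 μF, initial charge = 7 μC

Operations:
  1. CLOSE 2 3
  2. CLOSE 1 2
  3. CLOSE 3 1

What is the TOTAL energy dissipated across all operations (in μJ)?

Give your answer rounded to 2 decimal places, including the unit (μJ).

Initial: C1(2μF, Q=2μC, V=1.00V), C2(3μF, Q=13μC, V=4.33V), C3(6μF, Q=7μC, V=1.17V)
Op 1: CLOSE 2-3: Q_total=20.00, C_total=9.00, V=2.22; Q2=6.67, Q3=13.33; dissipated=10.028
Op 2: CLOSE 1-2: Q_total=8.67, C_total=5.00, V=1.73; Q1=3.47, Q2=5.20; dissipated=0.896
Op 3: CLOSE 3-1: Q_total=16.80, C_total=8.00, V=2.10; Q3=12.60, Q1=4.20; dissipated=0.179
Total dissipated: 11.103 μJ

Answer: 11.10 μJ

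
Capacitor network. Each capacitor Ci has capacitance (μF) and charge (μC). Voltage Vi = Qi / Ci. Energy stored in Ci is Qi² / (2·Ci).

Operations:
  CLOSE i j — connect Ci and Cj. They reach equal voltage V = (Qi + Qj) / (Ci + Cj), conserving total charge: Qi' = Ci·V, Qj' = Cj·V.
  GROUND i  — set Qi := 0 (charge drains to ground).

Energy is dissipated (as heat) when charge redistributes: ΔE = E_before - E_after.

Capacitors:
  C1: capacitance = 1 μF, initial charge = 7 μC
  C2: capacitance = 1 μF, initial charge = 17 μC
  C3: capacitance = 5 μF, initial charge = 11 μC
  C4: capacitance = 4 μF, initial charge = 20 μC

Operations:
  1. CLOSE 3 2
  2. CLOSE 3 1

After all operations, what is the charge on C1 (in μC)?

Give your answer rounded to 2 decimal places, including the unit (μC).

Answer: 5.06 μC

Derivation:
Initial: C1(1μF, Q=7μC, V=7.00V), C2(1μF, Q=17μC, V=17.00V), C3(5μF, Q=11μC, V=2.20V), C4(4μF, Q=20μC, V=5.00V)
Op 1: CLOSE 3-2: Q_total=28.00, C_total=6.00, V=4.67; Q3=23.33, Q2=4.67; dissipated=91.267
Op 2: CLOSE 3-1: Q_total=30.33, C_total=6.00, V=5.06; Q3=25.28, Q1=5.06; dissipated=2.269
Final charges: Q1=5.06, Q2=4.67, Q3=25.28, Q4=20.00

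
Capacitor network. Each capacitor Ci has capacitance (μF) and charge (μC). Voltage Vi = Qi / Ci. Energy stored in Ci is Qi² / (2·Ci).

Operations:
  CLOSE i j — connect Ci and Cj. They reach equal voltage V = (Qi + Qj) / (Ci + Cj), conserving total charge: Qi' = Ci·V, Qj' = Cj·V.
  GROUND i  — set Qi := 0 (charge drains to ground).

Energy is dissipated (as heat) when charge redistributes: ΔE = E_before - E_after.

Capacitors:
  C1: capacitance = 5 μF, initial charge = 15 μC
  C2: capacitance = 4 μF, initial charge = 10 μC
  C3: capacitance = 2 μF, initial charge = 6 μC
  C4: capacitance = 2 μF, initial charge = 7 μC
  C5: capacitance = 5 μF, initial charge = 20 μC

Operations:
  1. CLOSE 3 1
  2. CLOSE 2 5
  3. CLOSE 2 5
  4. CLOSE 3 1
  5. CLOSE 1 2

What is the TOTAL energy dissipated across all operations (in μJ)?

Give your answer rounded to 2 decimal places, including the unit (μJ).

Answer: 2.62 μJ

Derivation:
Initial: C1(5μF, Q=15μC, V=3.00V), C2(4μF, Q=10μC, V=2.50V), C3(2μF, Q=6μC, V=3.00V), C4(2μF, Q=7μC, V=3.50V), C5(5μF, Q=20μC, V=4.00V)
Op 1: CLOSE 3-1: Q_total=21.00, C_total=7.00, V=3.00; Q3=6.00, Q1=15.00; dissipated=0.000
Op 2: CLOSE 2-5: Q_total=30.00, C_total=9.00, V=3.33; Q2=13.33, Q5=16.67; dissipated=2.500
Op 3: CLOSE 2-5: Q_total=30.00, C_total=9.00, V=3.33; Q2=13.33, Q5=16.67; dissipated=0.000
Op 4: CLOSE 3-1: Q_total=21.00, C_total=7.00, V=3.00; Q3=6.00, Q1=15.00; dissipated=0.000
Op 5: CLOSE 1-2: Q_total=28.33, C_total=9.00, V=3.15; Q1=15.74, Q2=12.59; dissipated=0.123
Total dissipated: 2.623 μJ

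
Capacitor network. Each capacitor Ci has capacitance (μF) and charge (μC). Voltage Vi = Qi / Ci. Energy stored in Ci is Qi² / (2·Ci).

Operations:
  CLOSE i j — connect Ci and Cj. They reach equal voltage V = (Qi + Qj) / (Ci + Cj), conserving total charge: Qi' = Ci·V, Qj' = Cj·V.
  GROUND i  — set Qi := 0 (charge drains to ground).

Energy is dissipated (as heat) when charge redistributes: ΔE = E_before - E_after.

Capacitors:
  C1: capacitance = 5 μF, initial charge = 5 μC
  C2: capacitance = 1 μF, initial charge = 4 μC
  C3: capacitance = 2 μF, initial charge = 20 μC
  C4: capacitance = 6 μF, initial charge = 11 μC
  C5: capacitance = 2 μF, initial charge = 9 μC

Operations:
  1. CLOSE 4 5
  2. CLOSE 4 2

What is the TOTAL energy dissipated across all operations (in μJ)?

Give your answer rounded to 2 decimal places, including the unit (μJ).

Initial: C1(5μF, Q=5μC, V=1.00V), C2(1μF, Q=4μC, V=4.00V), C3(2μF, Q=20μC, V=10.00V), C4(6μF, Q=11μC, V=1.83V), C5(2μF, Q=9μC, V=4.50V)
Op 1: CLOSE 4-5: Q_total=20.00, C_total=8.00, V=2.50; Q4=15.00, Q5=5.00; dissipated=5.333
Op 2: CLOSE 4-2: Q_total=19.00, C_total=7.00, V=2.71; Q4=16.29, Q2=2.71; dissipated=0.964
Total dissipated: 6.298 μJ

Answer: 6.30 μJ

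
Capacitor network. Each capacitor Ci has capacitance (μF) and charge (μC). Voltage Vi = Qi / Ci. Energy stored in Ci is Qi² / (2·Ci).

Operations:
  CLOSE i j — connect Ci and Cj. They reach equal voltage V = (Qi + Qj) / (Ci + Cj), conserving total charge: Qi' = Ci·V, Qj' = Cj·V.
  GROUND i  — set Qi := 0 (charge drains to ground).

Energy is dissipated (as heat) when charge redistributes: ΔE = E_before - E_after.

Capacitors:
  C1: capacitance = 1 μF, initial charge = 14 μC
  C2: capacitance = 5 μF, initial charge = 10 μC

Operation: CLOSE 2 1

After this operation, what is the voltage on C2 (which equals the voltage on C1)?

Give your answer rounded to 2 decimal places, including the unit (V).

Initial: C1(1μF, Q=14μC, V=14.00V), C2(5μF, Q=10μC, V=2.00V)
Op 1: CLOSE 2-1: Q_total=24.00, C_total=6.00, V=4.00; Q2=20.00, Q1=4.00; dissipated=60.000

Answer: 4.00 V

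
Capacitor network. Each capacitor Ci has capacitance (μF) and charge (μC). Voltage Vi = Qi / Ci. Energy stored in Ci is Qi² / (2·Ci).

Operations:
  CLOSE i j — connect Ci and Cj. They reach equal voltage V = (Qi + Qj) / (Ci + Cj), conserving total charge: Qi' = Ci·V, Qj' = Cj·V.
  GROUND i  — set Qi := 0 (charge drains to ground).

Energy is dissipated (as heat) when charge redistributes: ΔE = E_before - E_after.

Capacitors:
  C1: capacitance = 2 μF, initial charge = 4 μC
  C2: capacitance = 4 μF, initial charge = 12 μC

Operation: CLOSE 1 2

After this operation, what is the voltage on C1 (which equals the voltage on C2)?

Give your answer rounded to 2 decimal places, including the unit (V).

Initial: C1(2μF, Q=4μC, V=2.00V), C2(4μF, Q=12μC, V=3.00V)
Op 1: CLOSE 1-2: Q_total=16.00, C_total=6.00, V=2.67; Q1=5.33, Q2=10.67; dissipated=0.667

Answer: 2.67 V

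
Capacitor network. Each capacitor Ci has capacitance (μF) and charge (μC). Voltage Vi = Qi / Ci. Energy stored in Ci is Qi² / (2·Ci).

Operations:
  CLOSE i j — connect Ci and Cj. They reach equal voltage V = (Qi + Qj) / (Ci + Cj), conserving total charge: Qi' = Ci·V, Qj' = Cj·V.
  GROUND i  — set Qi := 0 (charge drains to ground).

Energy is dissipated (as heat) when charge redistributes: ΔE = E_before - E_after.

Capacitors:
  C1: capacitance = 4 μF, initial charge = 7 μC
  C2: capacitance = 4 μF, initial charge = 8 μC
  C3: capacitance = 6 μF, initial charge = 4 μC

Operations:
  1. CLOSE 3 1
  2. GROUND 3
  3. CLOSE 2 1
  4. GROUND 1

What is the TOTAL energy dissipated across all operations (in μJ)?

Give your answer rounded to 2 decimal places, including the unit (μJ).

Answer: 10.65 μJ

Derivation:
Initial: C1(4μF, Q=7μC, V=1.75V), C2(4μF, Q=8μC, V=2.00V), C3(6μF, Q=4μC, V=0.67V)
Op 1: CLOSE 3-1: Q_total=11.00, C_total=10.00, V=1.10; Q3=6.60, Q1=4.40; dissipated=1.408
Op 2: GROUND 3: Q3=0; energy lost=3.630
Op 3: CLOSE 2-1: Q_total=12.40, C_total=8.00, V=1.55; Q2=6.20, Q1=6.20; dissipated=0.810
Op 4: GROUND 1: Q1=0; energy lost=4.805
Total dissipated: 10.653 μJ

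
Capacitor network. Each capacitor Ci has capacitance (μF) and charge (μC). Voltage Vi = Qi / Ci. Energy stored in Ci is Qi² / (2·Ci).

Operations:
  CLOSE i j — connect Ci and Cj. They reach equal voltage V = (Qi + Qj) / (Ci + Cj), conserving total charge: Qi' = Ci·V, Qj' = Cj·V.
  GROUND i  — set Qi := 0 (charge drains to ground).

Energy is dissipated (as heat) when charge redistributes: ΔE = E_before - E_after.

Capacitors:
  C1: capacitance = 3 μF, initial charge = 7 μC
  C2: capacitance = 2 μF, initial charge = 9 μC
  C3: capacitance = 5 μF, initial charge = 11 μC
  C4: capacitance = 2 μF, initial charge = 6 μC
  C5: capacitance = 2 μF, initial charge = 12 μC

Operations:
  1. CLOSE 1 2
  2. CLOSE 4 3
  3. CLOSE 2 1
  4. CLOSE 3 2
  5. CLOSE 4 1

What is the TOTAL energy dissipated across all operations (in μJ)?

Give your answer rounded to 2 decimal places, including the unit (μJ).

Initial: C1(3μF, Q=7μC, V=2.33V), C2(2μF, Q=9μC, V=4.50V), C3(5μF, Q=11μC, V=2.20V), C4(2μF, Q=6μC, V=3.00V), C5(2μF, Q=12μC, V=6.00V)
Op 1: CLOSE 1-2: Q_total=16.00, C_total=5.00, V=3.20; Q1=9.60, Q2=6.40; dissipated=2.817
Op 2: CLOSE 4-3: Q_total=17.00, C_total=7.00, V=2.43; Q4=4.86, Q3=12.14; dissipated=0.457
Op 3: CLOSE 2-1: Q_total=16.00, C_total=5.00, V=3.20; Q2=6.40, Q1=9.60; dissipated=0.000
Op 4: CLOSE 3-2: Q_total=18.54, C_total=7.00, V=2.65; Q3=13.24, Q2=5.30; dissipated=0.425
Op 5: CLOSE 4-1: Q_total=14.46, C_total=5.00, V=2.89; Q4=5.78, Q1=8.67; dissipated=0.357
Total dissipated: 4.056 μJ

Answer: 4.06 μJ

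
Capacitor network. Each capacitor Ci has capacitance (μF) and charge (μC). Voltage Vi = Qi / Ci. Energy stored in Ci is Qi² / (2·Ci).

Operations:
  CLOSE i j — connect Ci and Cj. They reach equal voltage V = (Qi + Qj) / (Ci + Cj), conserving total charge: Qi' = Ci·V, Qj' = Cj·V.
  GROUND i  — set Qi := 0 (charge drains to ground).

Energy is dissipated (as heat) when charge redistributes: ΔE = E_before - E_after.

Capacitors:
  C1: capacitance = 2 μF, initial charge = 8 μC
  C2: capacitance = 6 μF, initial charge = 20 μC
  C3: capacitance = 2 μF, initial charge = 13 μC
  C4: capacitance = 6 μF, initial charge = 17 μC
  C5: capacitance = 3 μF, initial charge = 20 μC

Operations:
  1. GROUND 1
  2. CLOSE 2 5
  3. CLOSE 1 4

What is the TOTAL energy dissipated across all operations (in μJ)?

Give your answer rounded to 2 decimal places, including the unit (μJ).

Initial: C1(2μF, Q=8μC, V=4.00V), C2(6μF, Q=20μC, V=3.33V), C3(2μF, Q=13μC, V=6.50V), C4(6μF, Q=17μC, V=2.83V), C5(3μF, Q=20μC, V=6.67V)
Op 1: GROUND 1: Q1=0; energy lost=16.000
Op 2: CLOSE 2-5: Q_total=40.00, C_total=9.00, V=4.44; Q2=26.67, Q5=13.33; dissipated=11.111
Op 3: CLOSE 1-4: Q_total=17.00, C_total=8.00, V=2.12; Q1=4.25, Q4=12.75; dissipated=6.021
Total dissipated: 33.132 μJ

Answer: 33.13 μJ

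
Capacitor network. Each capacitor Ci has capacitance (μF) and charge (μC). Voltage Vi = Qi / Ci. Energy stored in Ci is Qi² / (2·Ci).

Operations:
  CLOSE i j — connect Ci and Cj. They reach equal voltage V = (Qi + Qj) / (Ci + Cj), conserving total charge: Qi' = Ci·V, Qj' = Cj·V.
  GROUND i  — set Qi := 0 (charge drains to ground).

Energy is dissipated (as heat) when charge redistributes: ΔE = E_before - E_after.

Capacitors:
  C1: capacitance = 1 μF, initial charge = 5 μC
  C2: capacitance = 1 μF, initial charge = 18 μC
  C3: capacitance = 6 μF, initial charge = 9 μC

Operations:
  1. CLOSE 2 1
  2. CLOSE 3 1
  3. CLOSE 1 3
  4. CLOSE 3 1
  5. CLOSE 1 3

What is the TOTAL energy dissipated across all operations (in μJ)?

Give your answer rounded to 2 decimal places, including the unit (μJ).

Initial: C1(1μF, Q=5μC, V=5.00V), C2(1μF, Q=18μC, V=18.00V), C3(6μF, Q=9μC, V=1.50V)
Op 1: CLOSE 2-1: Q_total=23.00, C_total=2.00, V=11.50; Q2=11.50, Q1=11.50; dissipated=42.250
Op 2: CLOSE 3-1: Q_total=20.50, C_total=7.00, V=2.93; Q3=17.57, Q1=2.93; dissipated=42.857
Op 3: CLOSE 1-3: Q_total=20.50, C_total=7.00, V=2.93; Q1=2.93, Q3=17.57; dissipated=0.000
Op 4: CLOSE 3-1: Q_total=20.50, C_total=7.00, V=2.93; Q3=17.57, Q1=2.93; dissipated=0.000
Op 5: CLOSE 1-3: Q_total=20.50, C_total=7.00, V=2.93; Q1=2.93, Q3=17.57; dissipated=0.000
Total dissipated: 85.107 μJ

Answer: 85.11 μJ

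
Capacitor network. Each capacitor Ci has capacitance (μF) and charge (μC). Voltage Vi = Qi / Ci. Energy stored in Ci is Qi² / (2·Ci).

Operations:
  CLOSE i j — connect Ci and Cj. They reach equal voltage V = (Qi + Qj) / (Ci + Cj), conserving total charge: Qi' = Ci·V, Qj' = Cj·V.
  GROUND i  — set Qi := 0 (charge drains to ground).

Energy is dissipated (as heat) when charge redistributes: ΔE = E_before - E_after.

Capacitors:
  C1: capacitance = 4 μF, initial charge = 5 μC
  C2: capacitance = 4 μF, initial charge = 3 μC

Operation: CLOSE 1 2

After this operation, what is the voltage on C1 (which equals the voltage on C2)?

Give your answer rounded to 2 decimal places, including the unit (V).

Answer: 1.00 V

Derivation:
Initial: C1(4μF, Q=5μC, V=1.25V), C2(4μF, Q=3μC, V=0.75V)
Op 1: CLOSE 1-2: Q_total=8.00, C_total=8.00, V=1.00; Q1=4.00, Q2=4.00; dissipated=0.250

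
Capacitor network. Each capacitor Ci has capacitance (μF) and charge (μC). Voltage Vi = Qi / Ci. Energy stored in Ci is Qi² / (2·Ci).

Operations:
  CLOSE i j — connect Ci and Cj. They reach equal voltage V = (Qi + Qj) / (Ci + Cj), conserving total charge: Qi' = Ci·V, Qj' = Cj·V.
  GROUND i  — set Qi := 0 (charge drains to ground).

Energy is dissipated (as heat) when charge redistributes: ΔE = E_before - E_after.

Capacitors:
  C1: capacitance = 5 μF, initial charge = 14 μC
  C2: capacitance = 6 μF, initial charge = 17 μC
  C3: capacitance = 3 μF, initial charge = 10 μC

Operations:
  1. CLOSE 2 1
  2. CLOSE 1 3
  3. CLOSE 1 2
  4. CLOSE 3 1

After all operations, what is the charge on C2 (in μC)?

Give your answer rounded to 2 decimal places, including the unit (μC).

Answer: 17.44 μC

Derivation:
Initial: C1(5μF, Q=14μC, V=2.80V), C2(6μF, Q=17μC, V=2.83V), C3(3μF, Q=10μC, V=3.33V)
Op 1: CLOSE 2-1: Q_total=31.00, C_total=11.00, V=2.82; Q2=16.91, Q1=14.09; dissipated=0.002
Op 2: CLOSE 1-3: Q_total=24.09, C_total=8.00, V=3.01; Q1=15.06, Q3=9.03; dissipated=0.249
Op 3: CLOSE 1-2: Q_total=31.97, C_total=11.00, V=2.91; Q1=14.53, Q2=17.44; dissipated=0.051
Op 4: CLOSE 3-1: Q_total=23.56, C_total=8.00, V=2.95; Q3=8.84, Q1=14.73; dissipated=0.010
Final charges: Q1=14.73, Q2=17.44, Q3=8.84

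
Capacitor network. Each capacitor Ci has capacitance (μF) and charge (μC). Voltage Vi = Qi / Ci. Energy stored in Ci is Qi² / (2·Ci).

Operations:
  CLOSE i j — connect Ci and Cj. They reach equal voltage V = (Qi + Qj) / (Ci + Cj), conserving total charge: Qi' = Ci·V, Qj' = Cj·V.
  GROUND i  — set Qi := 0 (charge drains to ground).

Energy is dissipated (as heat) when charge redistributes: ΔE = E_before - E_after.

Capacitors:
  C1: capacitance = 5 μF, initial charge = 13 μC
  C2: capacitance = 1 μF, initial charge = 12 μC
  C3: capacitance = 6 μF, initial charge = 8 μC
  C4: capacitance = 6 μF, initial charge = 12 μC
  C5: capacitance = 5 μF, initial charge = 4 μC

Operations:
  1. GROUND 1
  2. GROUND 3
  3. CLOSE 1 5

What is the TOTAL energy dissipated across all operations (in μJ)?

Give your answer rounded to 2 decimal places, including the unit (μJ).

Answer: 23.03 μJ

Derivation:
Initial: C1(5μF, Q=13μC, V=2.60V), C2(1μF, Q=12μC, V=12.00V), C3(6μF, Q=8μC, V=1.33V), C4(6μF, Q=12μC, V=2.00V), C5(5μF, Q=4μC, V=0.80V)
Op 1: GROUND 1: Q1=0; energy lost=16.900
Op 2: GROUND 3: Q3=0; energy lost=5.333
Op 3: CLOSE 1-5: Q_total=4.00, C_total=10.00, V=0.40; Q1=2.00, Q5=2.00; dissipated=0.800
Total dissipated: 23.033 μJ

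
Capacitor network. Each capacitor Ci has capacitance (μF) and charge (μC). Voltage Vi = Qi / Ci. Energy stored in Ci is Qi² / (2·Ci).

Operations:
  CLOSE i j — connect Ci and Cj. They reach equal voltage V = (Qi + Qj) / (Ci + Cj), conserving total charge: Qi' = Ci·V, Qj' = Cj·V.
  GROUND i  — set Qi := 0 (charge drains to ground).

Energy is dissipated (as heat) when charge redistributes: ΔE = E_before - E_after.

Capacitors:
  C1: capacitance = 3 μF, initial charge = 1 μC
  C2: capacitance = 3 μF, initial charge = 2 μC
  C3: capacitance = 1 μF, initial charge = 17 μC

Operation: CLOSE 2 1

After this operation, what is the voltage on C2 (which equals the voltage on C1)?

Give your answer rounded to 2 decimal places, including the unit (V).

Answer: 0.50 V

Derivation:
Initial: C1(3μF, Q=1μC, V=0.33V), C2(3μF, Q=2μC, V=0.67V), C3(1μF, Q=17μC, V=17.00V)
Op 1: CLOSE 2-1: Q_total=3.00, C_total=6.00, V=0.50; Q2=1.50, Q1=1.50; dissipated=0.083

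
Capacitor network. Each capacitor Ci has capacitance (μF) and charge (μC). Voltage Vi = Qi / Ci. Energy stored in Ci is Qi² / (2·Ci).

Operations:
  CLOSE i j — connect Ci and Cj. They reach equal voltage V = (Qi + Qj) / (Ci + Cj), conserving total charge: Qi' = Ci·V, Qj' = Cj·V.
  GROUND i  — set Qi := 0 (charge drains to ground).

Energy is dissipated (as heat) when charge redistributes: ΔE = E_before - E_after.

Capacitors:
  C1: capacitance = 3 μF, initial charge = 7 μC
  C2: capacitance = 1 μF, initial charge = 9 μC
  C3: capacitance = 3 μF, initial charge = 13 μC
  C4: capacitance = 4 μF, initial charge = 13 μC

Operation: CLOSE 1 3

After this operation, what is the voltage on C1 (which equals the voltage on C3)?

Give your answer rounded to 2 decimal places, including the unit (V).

Answer: 3.33 V

Derivation:
Initial: C1(3μF, Q=7μC, V=2.33V), C2(1μF, Q=9μC, V=9.00V), C3(3μF, Q=13μC, V=4.33V), C4(4μF, Q=13μC, V=3.25V)
Op 1: CLOSE 1-3: Q_total=20.00, C_total=6.00, V=3.33; Q1=10.00, Q3=10.00; dissipated=3.000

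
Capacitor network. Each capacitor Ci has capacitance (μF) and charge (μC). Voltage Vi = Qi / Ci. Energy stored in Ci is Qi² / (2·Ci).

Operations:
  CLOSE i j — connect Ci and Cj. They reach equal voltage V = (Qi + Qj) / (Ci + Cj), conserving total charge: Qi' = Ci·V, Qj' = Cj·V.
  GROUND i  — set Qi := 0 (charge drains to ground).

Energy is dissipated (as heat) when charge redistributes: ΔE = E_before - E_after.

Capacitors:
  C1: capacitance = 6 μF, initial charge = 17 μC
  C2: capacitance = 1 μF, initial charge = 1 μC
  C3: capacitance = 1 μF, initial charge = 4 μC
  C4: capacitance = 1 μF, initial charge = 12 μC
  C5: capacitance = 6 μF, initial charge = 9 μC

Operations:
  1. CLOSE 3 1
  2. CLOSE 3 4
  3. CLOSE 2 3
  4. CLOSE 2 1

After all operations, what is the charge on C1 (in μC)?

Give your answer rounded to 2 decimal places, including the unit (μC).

Answer: 19.07 μC

Derivation:
Initial: C1(6μF, Q=17μC, V=2.83V), C2(1μF, Q=1μC, V=1.00V), C3(1μF, Q=4μC, V=4.00V), C4(1μF, Q=12μC, V=12.00V), C5(6μF, Q=9μC, V=1.50V)
Op 1: CLOSE 3-1: Q_total=21.00, C_total=7.00, V=3.00; Q3=3.00, Q1=18.00; dissipated=0.583
Op 2: CLOSE 3-4: Q_total=15.00, C_total=2.00, V=7.50; Q3=7.50, Q4=7.50; dissipated=20.250
Op 3: CLOSE 2-3: Q_total=8.50, C_total=2.00, V=4.25; Q2=4.25, Q3=4.25; dissipated=10.562
Op 4: CLOSE 2-1: Q_total=22.25, C_total=7.00, V=3.18; Q2=3.18, Q1=19.07; dissipated=0.670
Final charges: Q1=19.07, Q2=3.18, Q3=4.25, Q4=7.50, Q5=9.00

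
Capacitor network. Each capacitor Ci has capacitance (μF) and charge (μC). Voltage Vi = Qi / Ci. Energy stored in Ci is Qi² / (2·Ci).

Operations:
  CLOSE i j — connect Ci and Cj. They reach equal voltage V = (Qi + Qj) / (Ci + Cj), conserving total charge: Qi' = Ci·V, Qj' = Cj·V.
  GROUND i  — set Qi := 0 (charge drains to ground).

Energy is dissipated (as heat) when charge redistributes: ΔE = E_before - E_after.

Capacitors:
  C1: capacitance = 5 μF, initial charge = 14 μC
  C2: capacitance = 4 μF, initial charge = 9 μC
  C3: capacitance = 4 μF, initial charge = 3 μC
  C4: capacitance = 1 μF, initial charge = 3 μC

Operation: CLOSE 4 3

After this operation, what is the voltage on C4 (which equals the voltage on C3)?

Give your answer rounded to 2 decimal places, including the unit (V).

Answer: 1.20 V

Derivation:
Initial: C1(5μF, Q=14μC, V=2.80V), C2(4μF, Q=9μC, V=2.25V), C3(4μF, Q=3μC, V=0.75V), C4(1μF, Q=3μC, V=3.00V)
Op 1: CLOSE 4-3: Q_total=6.00, C_total=5.00, V=1.20; Q4=1.20, Q3=4.80; dissipated=2.025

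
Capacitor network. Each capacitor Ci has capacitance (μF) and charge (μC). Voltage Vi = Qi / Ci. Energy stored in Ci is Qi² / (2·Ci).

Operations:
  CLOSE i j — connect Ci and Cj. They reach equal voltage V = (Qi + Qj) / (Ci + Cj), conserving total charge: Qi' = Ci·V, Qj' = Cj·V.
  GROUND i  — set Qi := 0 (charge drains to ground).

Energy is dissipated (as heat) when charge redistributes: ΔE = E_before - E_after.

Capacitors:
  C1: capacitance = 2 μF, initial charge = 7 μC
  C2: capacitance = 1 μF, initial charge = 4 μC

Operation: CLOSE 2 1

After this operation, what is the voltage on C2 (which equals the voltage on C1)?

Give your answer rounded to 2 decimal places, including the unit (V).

Initial: C1(2μF, Q=7μC, V=3.50V), C2(1μF, Q=4μC, V=4.00V)
Op 1: CLOSE 2-1: Q_total=11.00, C_total=3.00, V=3.67; Q2=3.67, Q1=7.33; dissipated=0.083

Answer: 3.67 V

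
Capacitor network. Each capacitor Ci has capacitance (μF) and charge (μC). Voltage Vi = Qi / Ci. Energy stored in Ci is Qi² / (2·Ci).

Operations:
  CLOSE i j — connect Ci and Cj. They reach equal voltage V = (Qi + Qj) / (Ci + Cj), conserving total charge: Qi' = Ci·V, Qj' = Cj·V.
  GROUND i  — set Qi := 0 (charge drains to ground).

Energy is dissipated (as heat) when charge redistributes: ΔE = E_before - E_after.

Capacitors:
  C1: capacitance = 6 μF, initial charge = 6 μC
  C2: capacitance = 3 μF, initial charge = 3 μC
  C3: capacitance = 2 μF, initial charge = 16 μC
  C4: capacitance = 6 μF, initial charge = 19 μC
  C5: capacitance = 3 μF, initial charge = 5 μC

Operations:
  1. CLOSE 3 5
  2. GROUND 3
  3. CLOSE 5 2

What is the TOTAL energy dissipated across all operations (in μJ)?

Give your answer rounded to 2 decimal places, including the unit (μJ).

Answer: 49.39 μJ

Derivation:
Initial: C1(6μF, Q=6μC, V=1.00V), C2(3μF, Q=3μC, V=1.00V), C3(2μF, Q=16μC, V=8.00V), C4(6μF, Q=19μC, V=3.17V), C5(3μF, Q=5μC, V=1.67V)
Op 1: CLOSE 3-5: Q_total=21.00, C_total=5.00, V=4.20; Q3=8.40, Q5=12.60; dissipated=24.067
Op 2: GROUND 3: Q3=0; energy lost=17.640
Op 3: CLOSE 5-2: Q_total=15.60, C_total=6.00, V=2.60; Q5=7.80, Q2=7.80; dissipated=7.680
Total dissipated: 49.387 μJ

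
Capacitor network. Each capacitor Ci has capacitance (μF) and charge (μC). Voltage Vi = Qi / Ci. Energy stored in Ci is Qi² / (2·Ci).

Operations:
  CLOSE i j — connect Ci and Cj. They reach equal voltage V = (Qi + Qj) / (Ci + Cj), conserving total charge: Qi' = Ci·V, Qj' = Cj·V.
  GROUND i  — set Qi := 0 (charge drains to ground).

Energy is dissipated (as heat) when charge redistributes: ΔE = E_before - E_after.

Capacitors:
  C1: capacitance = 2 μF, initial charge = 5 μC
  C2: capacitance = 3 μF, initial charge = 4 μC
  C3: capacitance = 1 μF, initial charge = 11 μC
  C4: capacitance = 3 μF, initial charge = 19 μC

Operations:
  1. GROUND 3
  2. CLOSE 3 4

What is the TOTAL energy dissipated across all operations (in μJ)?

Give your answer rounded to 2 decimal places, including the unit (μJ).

Initial: C1(2μF, Q=5μC, V=2.50V), C2(3μF, Q=4μC, V=1.33V), C3(1μF, Q=11μC, V=11.00V), C4(3μF, Q=19μC, V=6.33V)
Op 1: GROUND 3: Q3=0; energy lost=60.500
Op 2: CLOSE 3-4: Q_total=19.00, C_total=4.00, V=4.75; Q3=4.75, Q4=14.25; dissipated=15.042
Total dissipated: 75.542 μJ

Answer: 75.54 μJ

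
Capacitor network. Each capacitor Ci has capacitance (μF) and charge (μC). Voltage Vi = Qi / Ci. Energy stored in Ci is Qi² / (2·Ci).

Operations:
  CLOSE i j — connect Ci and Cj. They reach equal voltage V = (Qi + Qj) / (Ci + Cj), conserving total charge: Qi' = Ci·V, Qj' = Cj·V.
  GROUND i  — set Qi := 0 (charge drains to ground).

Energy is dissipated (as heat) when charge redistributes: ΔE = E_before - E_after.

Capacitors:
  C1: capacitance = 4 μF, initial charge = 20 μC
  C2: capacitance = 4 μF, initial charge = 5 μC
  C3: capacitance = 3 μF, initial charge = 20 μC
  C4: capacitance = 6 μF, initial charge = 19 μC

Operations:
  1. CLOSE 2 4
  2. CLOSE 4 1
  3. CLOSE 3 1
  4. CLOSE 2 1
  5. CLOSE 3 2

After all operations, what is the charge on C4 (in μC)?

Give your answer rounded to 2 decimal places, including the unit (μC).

Answer: 20.64 μC

Derivation:
Initial: C1(4μF, Q=20μC, V=5.00V), C2(4μF, Q=5μC, V=1.25V), C3(3μF, Q=20μC, V=6.67V), C4(6μF, Q=19μC, V=3.17V)
Op 1: CLOSE 2-4: Q_total=24.00, C_total=10.00, V=2.40; Q2=9.60, Q4=14.40; dissipated=4.408
Op 2: CLOSE 4-1: Q_total=34.40, C_total=10.00, V=3.44; Q4=20.64, Q1=13.76; dissipated=8.112
Op 3: CLOSE 3-1: Q_total=33.76, C_total=7.00, V=4.82; Q3=14.47, Q1=19.29; dissipated=8.924
Op 4: CLOSE 2-1: Q_total=28.89, C_total=8.00, V=3.61; Q2=14.45, Q1=14.45; dissipated=5.870
Op 5: CLOSE 3-2: Q_total=28.91, C_total=7.00, V=4.13; Q3=12.39, Q2=16.52; dissipated=1.258
Final charges: Q1=14.45, Q2=16.52, Q3=12.39, Q4=20.64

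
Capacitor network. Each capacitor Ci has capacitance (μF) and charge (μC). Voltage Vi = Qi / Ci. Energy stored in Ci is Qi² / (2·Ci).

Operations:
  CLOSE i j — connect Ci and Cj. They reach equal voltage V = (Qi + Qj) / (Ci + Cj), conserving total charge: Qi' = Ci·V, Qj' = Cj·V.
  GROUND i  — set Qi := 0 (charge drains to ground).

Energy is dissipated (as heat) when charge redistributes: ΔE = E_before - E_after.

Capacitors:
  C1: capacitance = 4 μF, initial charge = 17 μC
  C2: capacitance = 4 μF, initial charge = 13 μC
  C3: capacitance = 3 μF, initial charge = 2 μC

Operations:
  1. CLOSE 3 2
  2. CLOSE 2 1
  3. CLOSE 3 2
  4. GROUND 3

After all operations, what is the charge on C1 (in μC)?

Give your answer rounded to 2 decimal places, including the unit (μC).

Answer: 12.79 μC

Derivation:
Initial: C1(4μF, Q=17μC, V=4.25V), C2(4μF, Q=13μC, V=3.25V), C3(3μF, Q=2μC, V=0.67V)
Op 1: CLOSE 3-2: Q_total=15.00, C_total=7.00, V=2.14; Q3=6.43, Q2=8.57; dissipated=5.720
Op 2: CLOSE 2-1: Q_total=25.57, C_total=8.00, V=3.20; Q2=12.79, Q1=12.79; dissipated=4.440
Op 3: CLOSE 3-2: Q_total=19.21, C_total=7.00, V=2.74; Q3=8.23, Q2=10.98; dissipated=0.951
Op 4: GROUND 3: Q3=0; energy lost=11.302
Final charges: Q1=12.79, Q2=10.98, Q3=0.00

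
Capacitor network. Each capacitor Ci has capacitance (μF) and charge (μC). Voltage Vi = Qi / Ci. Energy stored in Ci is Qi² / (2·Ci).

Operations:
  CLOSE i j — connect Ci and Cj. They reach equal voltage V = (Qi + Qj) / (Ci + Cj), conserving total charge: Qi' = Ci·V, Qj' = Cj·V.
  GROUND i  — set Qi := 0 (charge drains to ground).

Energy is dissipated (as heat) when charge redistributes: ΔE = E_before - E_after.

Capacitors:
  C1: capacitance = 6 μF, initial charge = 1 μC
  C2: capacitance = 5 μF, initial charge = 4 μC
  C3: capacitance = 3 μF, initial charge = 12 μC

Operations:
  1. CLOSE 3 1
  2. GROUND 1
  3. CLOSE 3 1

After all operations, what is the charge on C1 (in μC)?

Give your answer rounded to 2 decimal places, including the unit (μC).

Initial: C1(6μF, Q=1μC, V=0.17V), C2(5μF, Q=4μC, V=0.80V), C3(3μF, Q=12μC, V=4.00V)
Op 1: CLOSE 3-1: Q_total=13.00, C_total=9.00, V=1.44; Q3=4.33, Q1=8.67; dissipated=14.694
Op 2: GROUND 1: Q1=0; energy lost=6.259
Op 3: CLOSE 3-1: Q_total=4.33, C_total=9.00, V=0.48; Q3=1.44, Q1=2.89; dissipated=2.086
Final charges: Q1=2.89, Q2=4.00, Q3=1.44

Answer: 2.89 μC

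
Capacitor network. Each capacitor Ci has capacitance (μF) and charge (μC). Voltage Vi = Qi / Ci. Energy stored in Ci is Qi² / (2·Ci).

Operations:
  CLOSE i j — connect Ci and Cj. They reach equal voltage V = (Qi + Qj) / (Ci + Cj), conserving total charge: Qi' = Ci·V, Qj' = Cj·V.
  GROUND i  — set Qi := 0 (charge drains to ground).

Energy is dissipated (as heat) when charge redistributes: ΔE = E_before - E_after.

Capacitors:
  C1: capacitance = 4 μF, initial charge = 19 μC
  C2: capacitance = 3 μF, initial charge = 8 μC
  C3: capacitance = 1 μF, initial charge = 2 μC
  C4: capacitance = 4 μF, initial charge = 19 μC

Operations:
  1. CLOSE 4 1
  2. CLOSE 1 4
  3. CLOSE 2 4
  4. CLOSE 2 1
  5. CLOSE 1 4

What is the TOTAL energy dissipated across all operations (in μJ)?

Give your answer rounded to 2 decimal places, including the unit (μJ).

Answer: 4.66 μJ

Derivation:
Initial: C1(4μF, Q=19μC, V=4.75V), C2(3μF, Q=8μC, V=2.67V), C3(1μF, Q=2μC, V=2.00V), C4(4μF, Q=19μC, V=4.75V)
Op 1: CLOSE 4-1: Q_total=38.00, C_total=8.00, V=4.75; Q4=19.00, Q1=19.00; dissipated=0.000
Op 2: CLOSE 1-4: Q_total=38.00, C_total=8.00, V=4.75; Q1=19.00, Q4=19.00; dissipated=0.000
Op 3: CLOSE 2-4: Q_total=27.00, C_total=7.00, V=3.86; Q2=11.57, Q4=15.43; dissipated=3.720
Op 4: CLOSE 2-1: Q_total=30.57, C_total=7.00, V=4.37; Q2=13.10, Q1=17.47; dissipated=0.683
Op 5: CLOSE 1-4: Q_total=32.90, C_total=8.00, V=4.11; Q1=16.45, Q4=16.45; dissipated=0.260
Total dissipated: 4.664 μJ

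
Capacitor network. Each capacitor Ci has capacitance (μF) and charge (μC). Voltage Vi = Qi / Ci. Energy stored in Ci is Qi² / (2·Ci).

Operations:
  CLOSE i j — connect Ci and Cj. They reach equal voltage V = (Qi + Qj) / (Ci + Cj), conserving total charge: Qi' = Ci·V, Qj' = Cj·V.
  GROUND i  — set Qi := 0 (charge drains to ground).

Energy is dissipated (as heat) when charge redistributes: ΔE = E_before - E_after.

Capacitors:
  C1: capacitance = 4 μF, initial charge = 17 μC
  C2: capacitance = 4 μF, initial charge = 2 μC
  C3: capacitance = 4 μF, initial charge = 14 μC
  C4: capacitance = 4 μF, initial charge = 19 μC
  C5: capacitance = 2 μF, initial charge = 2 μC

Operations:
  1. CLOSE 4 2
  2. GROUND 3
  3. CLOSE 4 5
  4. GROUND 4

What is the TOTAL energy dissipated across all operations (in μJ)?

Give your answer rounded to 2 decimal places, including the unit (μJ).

Answer: 53.00 μJ

Derivation:
Initial: C1(4μF, Q=17μC, V=4.25V), C2(4μF, Q=2μC, V=0.50V), C3(4μF, Q=14μC, V=3.50V), C4(4μF, Q=19μC, V=4.75V), C5(2μF, Q=2μC, V=1.00V)
Op 1: CLOSE 4-2: Q_total=21.00, C_total=8.00, V=2.62; Q4=10.50, Q2=10.50; dissipated=18.062
Op 2: GROUND 3: Q3=0; energy lost=24.500
Op 3: CLOSE 4-5: Q_total=12.50, C_total=6.00, V=2.08; Q4=8.33, Q5=4.17; dissipated=1.760
Op 4: GROUND 4: Q4=0; energy lost=8.681
Total dissipated: 53.003 μJ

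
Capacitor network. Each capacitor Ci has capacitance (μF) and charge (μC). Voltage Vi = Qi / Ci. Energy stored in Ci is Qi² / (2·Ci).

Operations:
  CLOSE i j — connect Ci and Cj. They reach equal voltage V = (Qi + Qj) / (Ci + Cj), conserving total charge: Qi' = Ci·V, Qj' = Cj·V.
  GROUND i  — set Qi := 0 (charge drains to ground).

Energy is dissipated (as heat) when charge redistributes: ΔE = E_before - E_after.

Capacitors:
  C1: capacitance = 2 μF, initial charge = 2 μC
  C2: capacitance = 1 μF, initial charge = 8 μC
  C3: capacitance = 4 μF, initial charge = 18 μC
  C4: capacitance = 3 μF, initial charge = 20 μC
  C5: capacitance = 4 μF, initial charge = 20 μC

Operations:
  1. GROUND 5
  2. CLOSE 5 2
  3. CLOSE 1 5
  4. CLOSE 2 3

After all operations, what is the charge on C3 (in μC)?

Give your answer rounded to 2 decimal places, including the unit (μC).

Initial: C1(2μF, Q=2μC, V=1.00V), C2(1μF, Q=8μC, V=8.00V), C3(4μF, Q=18μC, V=4.50V), C4(3μF, Q=20μC, V=6.67V), C5(4μF, Q=20μC, V=5.00V)
Op 1: GROUND 5: Q5=0; energy lost=50.000
Op 2: CLOSE 5-2: Q_total=8.00, C_total=5.00, V=1.60; Q5=6.40, Q2=1.60; dissipated=25.600
Op 3: CLOSE 1-5: Q_total=8.40, C_total=6.00, V=1.40; Q1=2.80, Q5=5.60; dissipated=0.240
Op 4: CLOSE 2-3: Q_total=19.60, C_total=5.00, V=3.92; Q2=3.92, Q3=15.68; dissipated=3.364
Final charges: Q1=2.80, Q2=3.92, Q3=15.68, Q4=20.00, Q5=5.60

Answer: 15.68 μC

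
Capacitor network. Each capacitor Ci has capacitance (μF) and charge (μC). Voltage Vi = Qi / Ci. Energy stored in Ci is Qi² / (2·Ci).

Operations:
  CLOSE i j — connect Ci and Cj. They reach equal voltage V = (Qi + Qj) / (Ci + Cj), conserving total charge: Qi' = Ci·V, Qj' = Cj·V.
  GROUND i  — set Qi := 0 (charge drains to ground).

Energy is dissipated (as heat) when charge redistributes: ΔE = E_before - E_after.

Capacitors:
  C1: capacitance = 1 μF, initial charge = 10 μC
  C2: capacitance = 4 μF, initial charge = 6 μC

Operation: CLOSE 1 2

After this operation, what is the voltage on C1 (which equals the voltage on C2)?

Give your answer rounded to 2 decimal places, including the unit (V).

Answer: 3.20 V

Derivation:
Initial: C1(1μF, Q=10μC, V=10.00V), C2(4μF, Q=6μC, V=1.50V)
Op 1: CLOSE 1-2: Q_total=16.00, C_total=5.00, V=3.20; Q1=3.20, Q2=12.80; dissipated=28.900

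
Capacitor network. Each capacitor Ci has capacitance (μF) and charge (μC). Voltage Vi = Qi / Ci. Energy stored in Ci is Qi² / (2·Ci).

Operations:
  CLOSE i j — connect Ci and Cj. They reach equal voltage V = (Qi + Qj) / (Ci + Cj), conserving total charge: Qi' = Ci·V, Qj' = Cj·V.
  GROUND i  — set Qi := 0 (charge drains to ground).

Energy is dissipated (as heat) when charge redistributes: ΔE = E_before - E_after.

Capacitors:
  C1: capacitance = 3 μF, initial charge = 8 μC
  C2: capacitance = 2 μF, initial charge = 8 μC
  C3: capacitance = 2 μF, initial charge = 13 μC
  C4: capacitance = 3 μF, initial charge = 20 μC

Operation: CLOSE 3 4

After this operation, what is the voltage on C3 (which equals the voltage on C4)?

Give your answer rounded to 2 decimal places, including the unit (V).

Initial: C1(3μF, Q=8μC, V=2.67V), C2(2μF, Q=8μC, V=4.00V), C3(2μF, Q=13μC, V=6.50V), C4(3μF, Q=20μC, V=6.67V)
Op 1: CLOSE 3-4: Q_total=33.00, C_total=5.00, V=6.60; Q3=13.20, Q4=19.80; dissipated=0.017

Answer: 6.60 V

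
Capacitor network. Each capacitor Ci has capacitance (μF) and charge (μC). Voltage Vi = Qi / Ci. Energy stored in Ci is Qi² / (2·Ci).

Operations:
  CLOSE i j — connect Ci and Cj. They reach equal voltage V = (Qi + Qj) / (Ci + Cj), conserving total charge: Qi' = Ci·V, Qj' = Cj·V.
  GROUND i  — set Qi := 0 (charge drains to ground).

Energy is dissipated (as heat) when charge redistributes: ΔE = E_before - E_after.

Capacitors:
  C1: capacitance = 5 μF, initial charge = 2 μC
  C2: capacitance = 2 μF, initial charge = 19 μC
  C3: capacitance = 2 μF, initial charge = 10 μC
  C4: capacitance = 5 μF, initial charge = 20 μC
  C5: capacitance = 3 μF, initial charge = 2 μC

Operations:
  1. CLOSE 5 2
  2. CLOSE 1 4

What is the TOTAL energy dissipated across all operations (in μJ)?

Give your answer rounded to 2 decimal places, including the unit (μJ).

Answer: 63.02 μJ

Derivation:
Initial: C1(5μF, Q=2μC, V=0.40V), C2(2μF, Q=19μC, V=9.50V), C3(2μF, Q=10μC, V=5.00V), C4(5μF, Q=20μC, V=4.00V), C5(3μF, Q=2μC, V=0.67V)
Op 1: CLOSE 5-2: Q_total=21.00, C_total=5.00, V=4.20; Q5=12.60, Q2=8.40; dissipated=46.817
Op 2: CLOSE 1-4: Q_total=22.00, C_total=10.00, V=2.20; Q1=11.00, Q4=11.00; dissipated=16.200
Total dissipated: 63.017 μJ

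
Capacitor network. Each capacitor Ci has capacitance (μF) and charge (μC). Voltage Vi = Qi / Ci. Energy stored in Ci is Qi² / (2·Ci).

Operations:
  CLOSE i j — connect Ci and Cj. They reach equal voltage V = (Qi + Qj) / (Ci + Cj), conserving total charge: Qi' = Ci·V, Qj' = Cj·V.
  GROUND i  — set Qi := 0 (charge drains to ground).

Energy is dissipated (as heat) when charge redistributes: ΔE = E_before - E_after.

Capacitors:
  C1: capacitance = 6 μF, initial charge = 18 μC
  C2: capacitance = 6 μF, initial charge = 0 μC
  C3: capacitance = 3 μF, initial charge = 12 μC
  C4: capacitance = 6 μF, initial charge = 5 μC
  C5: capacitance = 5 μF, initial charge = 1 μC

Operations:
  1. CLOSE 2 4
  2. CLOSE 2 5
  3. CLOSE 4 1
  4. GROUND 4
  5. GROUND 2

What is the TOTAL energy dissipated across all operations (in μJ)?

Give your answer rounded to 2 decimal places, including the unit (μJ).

Answer: 20.18 μJ

Derivation:
Initial: C1(6μF, Q=18μC, V=3.00V), C2(6μF, Q=0μC, V=0.00V), C3(3μF, Q=12μC, V=4.00V), C4(6μF, Q=5μC, V=0.83V), C5(5μF, Q=1μC, V=0.20V)
Op 1: CLOSE 2-4: Q_total=5.00, C_total=12.00, V=0.42; Q2=2.50, Q4=2.50; dissipated=1.042
Op 2: CLOSE 2-5: Q_total=3.50, C_total=11.00, V=0.32; Q2=1.91, Q5=1.59; dissipated=0.064
Op 3: CLOSE 4-1: Q_total=20.50, C_total=12.00, V=1.71; Q4=10.25, Q1=10.25; dissipated=10.010
Op 4: GROUND 4: Q4=0; energy lost=8.755
Op 5: GROUND 2: Q2=0; energy lost=0.304
Total dissipated: 20.175 μJ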